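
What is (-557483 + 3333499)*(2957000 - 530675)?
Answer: 6735517021200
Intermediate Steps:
(-557483 + 3333499)*(2957000 - 530675) = 2776016*2426325 = 6735517021200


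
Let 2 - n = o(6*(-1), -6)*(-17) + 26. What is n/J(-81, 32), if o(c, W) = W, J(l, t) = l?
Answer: 14/9 ≈ 1.5556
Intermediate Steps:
n = -126 (n = 2 - (-6*(-17) + 26) = 2 - (102 + 26) = 2 - 1*128 = 2 - 128 = -126)
n/J(-81, 32) = -126/(-81) = -126*(-1/81) = 14/9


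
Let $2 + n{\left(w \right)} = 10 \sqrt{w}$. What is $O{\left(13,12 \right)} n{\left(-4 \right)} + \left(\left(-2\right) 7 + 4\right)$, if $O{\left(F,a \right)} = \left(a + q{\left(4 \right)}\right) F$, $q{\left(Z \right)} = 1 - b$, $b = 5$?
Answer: $-218 + 2080 i \approx -218.0 + 2080.0 i$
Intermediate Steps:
$n{\left(w \right)} = -2 + 10 \sqrt{w}$
$q{\left(Z \right)} = -4$ ($q{\left(Z \right)} = 1 - 5 = -4$)
$O{\left(F,a \right)} = F \left(-4 + a\right)$ ($O{\left(F,a \right)} = \left(a - 4\right) F = \left(-4 + a\right) F = F \left(-4 + a\right)$)
$O{\left(13,12 \right)} n{\left(-4 \right)} + \left(\left(-2\right) 7 + 4\right) = 13 \left(-4 + 12\right) \left(-2 + 10 \sqrt{-4}\right) + \left(\left(-2\right) 7 + 4\right) = 13 \cdot 8 \left(-2 + 10 \cdot 2 i\right) + \left(-14 + 4\right) = 104 \left(-2 + 20 i\right) - 10 = \left(-208 + 2080 i\right) - 10 = -218 + 2080 i$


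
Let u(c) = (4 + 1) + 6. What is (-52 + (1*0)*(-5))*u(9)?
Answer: -572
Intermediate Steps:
u(c) = 11 (u(c) = 5 + 6 = 11)
(-52 + (1*0)*(-5))*u(9) = (-52 + (1*0)*(-5))*11 = (-52 + 0*(-5))*11 = (-52 + 0)*11 = -52*11 = -572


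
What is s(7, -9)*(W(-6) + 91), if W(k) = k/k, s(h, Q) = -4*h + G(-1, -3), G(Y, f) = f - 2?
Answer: -3036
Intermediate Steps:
G(Y, f) = -2 + f
s(h, Q) = -5 - 4*h (s(h, Q) = -4*h + (-2 - 3) = -4*h - 5 = -5 - 4*h)
W(k) = 1
s(7, -9)*(W(-6) + 91) = (-5 - 4*7)*(1 + 91) = (-5 - 28)*92 = -33*92 = -3036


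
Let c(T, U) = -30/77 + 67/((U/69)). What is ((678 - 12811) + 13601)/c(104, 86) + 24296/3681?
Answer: 14789780704/433610757 ≈ 34.108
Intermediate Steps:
c(T, U) = -30/77 + 4623/U (c(T, U) = -30*1/77 + 67/((U*(1/69))) = -30/77 + 67/((U/69)) = -30/77 + 67*(69/U) = -30/77 + 4623/U)
((678 - 12811) + 13601)/c(104, 86) + 24296/3681 = ((678 - 12811) + 13601)/(-30/77 + 4623/86) + 24296/3681 = (-12133 + 13601)/(-30/77 + 4623*(1/86)) + 24296*(1/3681) = 1468/(-30/77 + 4623/86) + 24296/3681 = 1468/(353391/6622) + 24296/3681 = 1468*(6622/353391) + 24296/3681 = 9721096/353391 + 24296/3681 = 14789780704/433610757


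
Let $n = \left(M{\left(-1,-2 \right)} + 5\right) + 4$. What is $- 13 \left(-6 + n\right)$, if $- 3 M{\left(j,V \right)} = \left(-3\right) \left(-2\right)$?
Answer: $-13$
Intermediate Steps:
$M{\left(j,V \right)} = -2$ ($M{\left(j,V \right)} = - \frac{\left(-3\right) \left(-2\right)}{3} = \left(- \frac{1}{3}\right) 6 = -2$)
$n = 7$ ($n = \left(-2 + 5\right) + 4 = 3 + 4 = 7$)
$- 13 \left(-6 + n\right) = - 13 \left(-6 + 7\right) = \left(-13\right) 1 = -13$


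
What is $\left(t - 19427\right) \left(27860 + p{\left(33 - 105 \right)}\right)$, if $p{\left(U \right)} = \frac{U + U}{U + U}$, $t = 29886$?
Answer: $291398199$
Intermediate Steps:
$p{\left(U \right)} = 1$ ($p{\left(U \right)} = \frac{2 U}{2 U} = 2 U \frac{1}{2 U} = 1$)
$\left(t - 19427\right) \left(27860 + p{\left(33 - 105 \right)}\right) = \left(29886 - 19427\right) \left(27860 + 1\right) = 10459 \cdot 27861 = 291398199$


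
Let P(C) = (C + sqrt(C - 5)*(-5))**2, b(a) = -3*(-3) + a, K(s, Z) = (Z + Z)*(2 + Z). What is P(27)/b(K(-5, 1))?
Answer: 1279/15 - 18*sqrt(22) ≈ 0.83918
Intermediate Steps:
K(s, Z) = 2*Z*(2 + Z) (K(s, Z) = (2*Z)*(2 + Z) = 2*Z*(2 + Z))
b(a) = 9 + a
P(C) = (C - 5*sqrt(-5 + C))**2 (P(C) = (C + sqrt(-5 + C)*(-5))**2 = (C - 5*sqrt(-5 + C))**2)
P(27)/b(K(-5, 1)) = (27 - 5*sqrt(-5 + 27))**2/(9 + 2*1*(2 + 1)) = (27 - 5*sqrt(22))**2/(9 + 2*1*3) = (27 - 5*sqrt(22))**2/(9 + 6) = (27 - 5*sqrt(22))**2/15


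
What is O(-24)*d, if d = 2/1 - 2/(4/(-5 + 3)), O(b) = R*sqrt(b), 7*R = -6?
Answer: -36*I*sqrt(6)/7 ≈ -12.597*I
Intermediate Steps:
R = -6/7 (R = (1/7)*(-6) = -6/7 ≈ -0.85714)
O(b) = -6*sqrt(b)/7
d = 3 (d = 2*1 - 2/(4/(-2)) = 2 - 2/(4*(-1/2)) = 2 - 2/(-2) = 2 - 2*(-1/2) = 2 + 1 = 3)
O(-24)*d = -12*I*sqrt(6)/7*3 = -36*I*sqrt(6)/7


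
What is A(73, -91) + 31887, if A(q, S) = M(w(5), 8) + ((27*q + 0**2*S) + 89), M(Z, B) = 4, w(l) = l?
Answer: 33951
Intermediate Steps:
A(q, S) = 93 + 27*q (A(q, S) = 4 + ((27*q + 0**2*S) + 89) = 4 + ((27*q + 0*S) + 89) = 4 + ((27*q + 0) + 89) = 4 + (27*q + 89) = 4 + (89 + 27*q) = 93 + 27*q)
A(73, -91) + 31887 = (93 + 27*73) + 31887 = (93 + 1971) + 31887 = 2064 + 31887 = 33951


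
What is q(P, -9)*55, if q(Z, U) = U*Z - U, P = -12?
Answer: 6435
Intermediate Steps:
q(Z, U) = -U + U*Z
q(P, -9)*55 = -9*(-1 - 12)*55 = -9*(-13)*55 = 117*55 = 6435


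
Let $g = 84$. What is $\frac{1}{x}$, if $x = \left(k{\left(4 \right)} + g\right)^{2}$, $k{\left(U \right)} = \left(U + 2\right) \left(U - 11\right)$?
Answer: $\frac{1}{1764} \approx 0.00056689$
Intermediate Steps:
$k{\left(U \right)} = \left(-11 + U\right) \left(2 + U\right)$ ($k{\left(U \right)} = \left(2 + U\right) \left(-11 + U\right) = \left(-11 + U\right) \left(2 + U\right)$)
$x = 1764$ ($x = \left(\left(-22 + 4^{2} - 36\right) + 84\right)^{2} = \left(\left(-22 + 16 - 36\right) + 84\right)^{2} = \left(-42 + 84\right)^{2} = 42^{2} = 1764$)
$\frac{1}{x} = \frac{1}{1764}$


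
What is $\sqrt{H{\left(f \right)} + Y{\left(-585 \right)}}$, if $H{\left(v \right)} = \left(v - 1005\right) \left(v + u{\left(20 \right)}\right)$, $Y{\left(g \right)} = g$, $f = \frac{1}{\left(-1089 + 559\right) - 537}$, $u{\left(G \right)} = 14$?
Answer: $\frac{i \sqrt{16683498897}}{1067} \approx 121.05 i$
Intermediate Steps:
$f = - \frac{1}{1067}$ ($f = \frac{1}{-530 - 537} = \frac{1}{-1067} = - \frac{1}{1067} \approx -0.00093721$)
$H{\left(v \right)} = \left(-1005 + v\right) \left(14 + v\right)$ ($H{\left(v \right)} = \left(v - 1005\right) \left(v + 14\right) = \left(-1005 + v\right) \left(14 + v\right)$)
$\sqrt{H{\left(f \right)} + Y{\left(-585 \right)}} = \sqrt{\left(-14070 + \left(- \frac{1}{1067}\right)^{2} - - \frac{991}{1067}\right) - 585} = \sqrt{\left(-14070 + \frac{1}{1138489} + \frac{991}{1067}\right) - 585} = \sqrt{- \frac{16017482832}{1138489} - 585} = \sqrt{- \frac{16683498897}{1138489}} = \frac{i \sqrt{16683498897}}{1067}$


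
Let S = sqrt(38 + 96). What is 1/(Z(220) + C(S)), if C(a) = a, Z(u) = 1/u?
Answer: -220/6485599 + 48400*sqrt(134)/6485599 ≈ 0.086353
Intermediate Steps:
S = sqrt(134) ≈ 11.576
1/(Z(220) + C(S)) = 1/(1/220 + sqrt(134))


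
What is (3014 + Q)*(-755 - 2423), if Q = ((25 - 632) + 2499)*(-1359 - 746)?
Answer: 12647314988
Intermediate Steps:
Q = -3982660 (Q = (-607 + 2499)*(-2105) = 1892*(-2105) = -3982660)
(3014 + Q)*(-755 - 2423) = (3014 - 3982660)*(-755 - 2423) = -3979646*(-3178) = 12647314988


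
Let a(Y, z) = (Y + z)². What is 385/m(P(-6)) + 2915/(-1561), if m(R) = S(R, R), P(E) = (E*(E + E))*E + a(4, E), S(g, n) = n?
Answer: -1848605/668108 ≈ -2.7669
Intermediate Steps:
P(E) = (4 + E)² + 2*E³ (P(E) = (E*(E + E))*E + (4 + E)² = (E*(2*E))*E + (4 + E)² = (2*E²)*E + (4 + E)² = 2*E³ + (4 + E)² = (4 + E)² + 2*E³)
m(R) = R
385/m(P(-6)) + 2915/(-1561) = 385/((4 - 6)² + 2*(-6)³) + 2915/(-1561) = 385/((-2)² + 2*(-216)) + 2915*(-1/1561) = 385/(4 - 432) - 2915/1561 = 385/(-428) - 2915/1561 = 385*(-1/428) - 2915/1561 = -385/428 - 2915/1561 = -1848605/668108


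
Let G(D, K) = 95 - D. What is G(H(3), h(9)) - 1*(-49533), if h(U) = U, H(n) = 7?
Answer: 49621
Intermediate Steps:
G(H(3), h(9)) - 1*(-49533) = (95 - 1*7) - 1*(-49533) = (95 - 7) + 49533 = 88 + 49533 = 49621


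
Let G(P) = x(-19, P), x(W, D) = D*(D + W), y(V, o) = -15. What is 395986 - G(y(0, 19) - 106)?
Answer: 379046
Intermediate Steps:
G(P) = P*(-19 + P) (G(P) = P*(P - 19) = P*(-19 + P))
395986 - G(y(0, 19) - 106) = 395986 - (-15 - 106)*(-19 + (-15 - 106)) = 395986 - (-121)*(-19 - 121) = 395986 - (-121)*(-140) = 395986 - 1*16940 = 395986 - 16940 = 379046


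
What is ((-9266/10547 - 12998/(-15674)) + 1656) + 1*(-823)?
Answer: 68849074198/82656839 ≈ 832.95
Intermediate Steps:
((-9266/10547 - 12998/(-15674)) + 1656) + 1*(-823) = ((-9266*1/10547 - 12998*(-1/15674)) + 1656) - 823 = ((-9266/10547 + 6499/7837) + 1656) - 823 = (-4072689/82656839 + 1656) - 823 = 136875652695/82656839 - 823 = 68849074198/82656839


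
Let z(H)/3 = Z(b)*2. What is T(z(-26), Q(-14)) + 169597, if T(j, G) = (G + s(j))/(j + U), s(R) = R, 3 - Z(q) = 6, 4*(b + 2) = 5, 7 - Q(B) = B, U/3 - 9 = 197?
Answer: 33919401/200 ≈ 1.6960e+5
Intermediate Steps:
U = 618 (U = 27 + 3*197 = 27 + 591 = 618)
Q(B) = 7 - B
b = -¾ (b = -2 + (¼)*5 = -2 + 5/4 = -¾ ≈ -0.75000)
Z(q) = -3 (Z(q) = 3 - 1*6 = 3 - 6 = -3)
z(H) = -18 (z(H) = 3*(-3*2) = 3*(-6) = -18)
T(j, G) = (G + j)/(618 + j) (T(j, G) = (G + j)/(j + 618) = (G + j)/(618 + j))
T(z(-26), Q(-14)) + 169597 = ((7 - 1*(-14)) - 18)/(618 - 18) + 169597 = ((7 + 14) - 18)/600 + 169597 = (21 - 18)/600 + 169597 = (1/600)*3 + 169597 = 1/200 + 169597 = 33919401/200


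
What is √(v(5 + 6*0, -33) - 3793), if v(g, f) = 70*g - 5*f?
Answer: I*√3278 ≈ 57.254*I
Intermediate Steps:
v(g, f) = -5*f + 70*g
√(v(5 + 6*0, -33) - 3793) = √((-5*(-33) + 70*(5 + 6*0)) - 3793) = √((165 + 70*(5 + 0)) - 3793) = √((165 + 70*5) - 3793) = √((165 + 350) - 3793) = √(515 - 3793) = √(-3278) = I*√3278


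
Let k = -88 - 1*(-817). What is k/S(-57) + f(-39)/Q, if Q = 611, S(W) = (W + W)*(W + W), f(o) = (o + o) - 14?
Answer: -83357/882284 ≈ -0.094479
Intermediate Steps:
f(o) = -14 + 2*o (f(o) = 2*o - 14 = -14 + 2*o)
S(W) = 4*W² (S(W) = (2*W)*(2*W) = 4*W²)
k = 729 (k = -88 + 817 = 729)
k/S(-57) + f(-39)/Q = 729/((4*(-57)²)) + (-14 + 2*(-39))/611 = 729/((4*3249)) + (-14 - 78)*(1/611) = 729/12996 - 92*1/611 = 729*(1/12996) - 92/611 = 81/1444 - 92/611 = -83357/882284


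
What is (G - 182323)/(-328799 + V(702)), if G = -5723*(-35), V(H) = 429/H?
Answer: -323676/5918371 ≈ -0.054690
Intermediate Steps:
G = 200305
(G - 182323)/(-328799 + V(702)) = (200305 - 182323)/(-328799 + 429/702) = 17982/(-328799 + 429*(1/702)) = 17982/(-328799 + 11/18) = 17982/(-5918371/18) = 17982*(-18/5918371) = -323676/5918371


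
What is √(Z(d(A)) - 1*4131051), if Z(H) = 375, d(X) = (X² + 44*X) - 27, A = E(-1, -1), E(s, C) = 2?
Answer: 18*I*√12749 ≈ 2032.4*I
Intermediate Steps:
A = 2
d(X) = -27 + X² + 44*X
√(Z(d(A)) - 1*4131051) = √(375 - 1*4131051) = √(375 - 4131051) = √(-4130676) = 18*I*√12749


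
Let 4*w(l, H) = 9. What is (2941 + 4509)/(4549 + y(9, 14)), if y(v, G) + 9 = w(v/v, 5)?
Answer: 29800/18169 ≈ 1.6402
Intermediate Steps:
w(l, H) = 9/4 (w(l, H) = (1/4)*9 = 9/4)
y(v, G) = -27/4 (y(v, G) = -9 + 9/4 = -27/4)
(2941 + 4509)/(4549 + y(9, 14)) = (2941 + 4509)/(4549 - 27/4) = 7450/(18169/4) = 7450*(4/18169) = 29800/18169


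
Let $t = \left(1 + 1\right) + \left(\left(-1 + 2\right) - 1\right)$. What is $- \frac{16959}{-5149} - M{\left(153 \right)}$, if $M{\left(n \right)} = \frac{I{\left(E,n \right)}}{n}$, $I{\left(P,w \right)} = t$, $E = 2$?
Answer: $\frac{2584429}{787797} \approx 3.2806$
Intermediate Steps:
$t = 2$ ($t = 2 + \left(1 - 1\right) = 2 + 0 = 2$)
$I{\left(P,w \right)} = 2$
$M{\left(n \right)} = \frac{2}{n}$
$- \frac{16959}{-5149} - M{\left(153 \right)} = - \frac{16959}{-5149} - \frac{2}{153} = \left(-16959\right) \left(- \frac{1}{5149}\right) - 2 \cdot \frac{1}{153} = \frac{16959}{5149} - \frac{2}{153} = \frac{2584429}{787797}$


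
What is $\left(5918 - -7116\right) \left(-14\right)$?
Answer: $-182476$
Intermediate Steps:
$\left(5918 - -7116\right) \left(-14\right) = \left(5918 + 7116\right) \left(-14\right) = 13034 \left(-14\right) = -182476$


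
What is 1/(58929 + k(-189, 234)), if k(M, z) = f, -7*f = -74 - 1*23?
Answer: 7/412600 ≈ 1.6966e-5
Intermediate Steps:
f = 97/7 (f = -(-74 - 1*23)/7 = -(-74 - 23)/7 = -⅐*(-97) = 97/7 ≈ 13.857)
k(M, z) = 97/7
1/(58929 + k(-189, 234)) = 1/(58929 + 97/7) = 1/(412600/7) = 7/412600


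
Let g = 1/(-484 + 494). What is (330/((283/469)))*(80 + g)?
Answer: 12397077/283 ≈ 43806.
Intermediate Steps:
g = ⅒ (g = 1/10 = ⅒ ≈ 0.10000)
(330/((283/469)))*(80 + g) = (330/((283/469)))*(80 + ⅒) = (330/((283*(1/469))))*(801/10) = (330/(283/469))*(801/10) = (330*(469/283))*(801/10) = (154770/283)*(801/10) = 12397077/283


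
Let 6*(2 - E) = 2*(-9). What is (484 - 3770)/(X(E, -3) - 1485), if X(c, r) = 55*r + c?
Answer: 3286/1645 ≈ 1.9976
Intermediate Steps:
E = 5 (E = 2 - (-9)/3 = 2 - ⅙*(-18) = 2 + 3 = 5)
X(c, r) = c + 55*r
(484 - 3770)/(X(E, -3) - 1485) = (484 - 3770)/((5 + 55*(-3)) - 1485) = -3286/((5 - 165) - 1485) = -3286/(-160 - 1485) = -3286/(-1645) = -3286*(-1/1645) = 3286/1645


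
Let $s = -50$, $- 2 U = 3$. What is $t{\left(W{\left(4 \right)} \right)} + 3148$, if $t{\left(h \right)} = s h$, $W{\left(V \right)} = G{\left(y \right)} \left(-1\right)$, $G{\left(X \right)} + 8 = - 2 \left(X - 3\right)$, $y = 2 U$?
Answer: $3348$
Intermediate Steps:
$U = - \frac{3}{2}$ ($U = \left(- \frac{1}{2}\right) 3 = - \frac{3}{2} \approx -1.5$)
$y = -3$ ($y = 2 \left(- \frac{3}{2}\right) = -3$)
$G{\left(X \right)} = -2 - 2 X$ ($G{\left(X \right)} = -8 - 2 \left(X - 3\right) = -8 - 2 \left(-3 + X\right) = -8 - \left(-6 + 2 X\right) = -2 - 2 X$)
$W{\left(V \right)} = -4$ ($W{\left(V \right)} = \left(-2 - -6\right) \left(-1\right) = \left(-2 + 6\right) \left(-1\right) = 4 \left(-1\right) = -4$)
$t{\left(h \right)} = - 50 h$
$t{\left(W{\left(4 \right)} \right)} + 3148 = \left(-50\right) \left(-4\right) + 3148 = 200 + 3148 = 3348$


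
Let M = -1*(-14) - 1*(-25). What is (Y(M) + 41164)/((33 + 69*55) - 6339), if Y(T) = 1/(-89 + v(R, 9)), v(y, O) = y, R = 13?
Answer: -38623/2356 ≈ -16.393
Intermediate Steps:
M = 39 (M = 14 + 25 = 39)
Y(T) = -1/76 (Y(T) = 1/(-89 + 13) = 1/(-76) = -1/76)
(Y(M) + 41164)/((33 + 69*55) - 6339) = (-1/76 + 41164)/((33 + 69*55) - 6339) = 3128463/(76*((33 + 3795) - 6339)) = 3128463/(76*(3828 - 6339)) = (3128463/76)/(-2511) = (3128463/76)*(-1/2511) = -38623/2356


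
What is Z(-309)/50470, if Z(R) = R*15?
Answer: -9/98 ≈ -0.091837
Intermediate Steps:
Z(R) = 15*R
Z(-309)/50470 = (15*(-309))/50470 = -4635*1/50470 = -9/98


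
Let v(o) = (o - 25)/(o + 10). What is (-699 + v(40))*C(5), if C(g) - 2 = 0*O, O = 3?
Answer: -6987/5 ≈ -1397.4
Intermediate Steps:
v(o) = (-25 + o)/(10 + o)
C(g) = 2 (C(g) = 2 + 0*3 = 2 + 0 = 2)
(-699 + v(40))*C(5) = (-699 + (-25 + 40)/(10 + 40))*2 = (-699 + 15/50)*2 = (-699 + (1/50)*15)*2 = (-699 + 3/10)*2 = -6987/10*2 = -6987/5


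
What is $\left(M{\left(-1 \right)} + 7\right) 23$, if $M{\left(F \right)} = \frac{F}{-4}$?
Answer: $\frac{667}{4} \approx 166.75$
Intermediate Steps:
$M{\left(F \right)} = - \frac{F}{4}$ ($M{\left(F \right)} = F \left(- \frac{1}{4}\right) = - \frac{F}{4}$)
$\left(M{\left(-1 \right)} + 7\right) 23 = \left(\left(- \frac{1}{4}\right) \left(-1\right) + 7\right) 23 = \left(\frac{1}{4} + 7\right) 23 = \frac{29}{4} \cdot 23 = \frac{667}{4}$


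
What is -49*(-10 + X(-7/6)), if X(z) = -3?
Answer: 637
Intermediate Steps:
-49*(-10 + X(-7/6)) = -49*(-10 - 3) = -49*(-13) = 637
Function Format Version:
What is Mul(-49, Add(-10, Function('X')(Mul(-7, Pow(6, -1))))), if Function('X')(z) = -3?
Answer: 637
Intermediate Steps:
Mul(-49, Add(-10, Function('X')(Mul(-7, Pow(6, -1))))) = Mul(-49, Add(-10, -3)) = Mul(-49, -13) = 637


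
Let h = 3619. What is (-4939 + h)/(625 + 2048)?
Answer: -40/81 ≈ -0.49383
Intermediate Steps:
(-4939 + h)/(625 + 2048) = (-4939 + 3619)/(625 + 2048) = -1320/2673 = -1320*1/2673 = -40/81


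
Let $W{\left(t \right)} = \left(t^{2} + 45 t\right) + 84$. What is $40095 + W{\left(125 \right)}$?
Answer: $61429$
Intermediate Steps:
$W{\left(t \right)} = 84 + t^{2} + 45 t$
$40095 + W{\left(125 \right)} = 40095 + \left(84 + 125^{2} + 45 \cdot 125\right) = 40095 + \left(84 + 15625 + 5625\right) = 40095 + 21334 = 61429$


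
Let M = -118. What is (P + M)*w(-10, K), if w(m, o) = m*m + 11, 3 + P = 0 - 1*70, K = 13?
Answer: -21201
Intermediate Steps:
P = -73 (P = -3 + (0 - 1*70) = -3 + (0 - 70) = -3 - 70 = -73)
w(m, o) = 11 + m² (w(m, o) = m² + 11 = 11 + m²)
(P + M)*w(-10, K) = (-73 - 118)*(11 + (-10)²) = -191*(11 + 100) = -191*111 = -21201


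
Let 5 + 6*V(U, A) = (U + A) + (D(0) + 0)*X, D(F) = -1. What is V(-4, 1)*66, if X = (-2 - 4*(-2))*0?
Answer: -88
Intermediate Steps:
X = 0 (X = (-2 + 8)*0 = 6*0 = 0)
V(U, A) = -⅚ + A/6 + U/6 (V(U, A) = -⅚ + ((U + A) + (-1 + 0)*0)/6 = -⅚ + ((A + U) - 1*0)/6 = -⅚ + ((A + U) + 0)/6 = -⅚ + (A + U)/6 = -⅚ + (A/6 + U/6) = -⅚ + A/6 + U/6)
V(-4, 1)*66 = (-⅚ + (⅙)*1 + (⅙)*(-4))*66 = (-⅚ + ⅙ - ⅔)*66 = -4/3*66 = -88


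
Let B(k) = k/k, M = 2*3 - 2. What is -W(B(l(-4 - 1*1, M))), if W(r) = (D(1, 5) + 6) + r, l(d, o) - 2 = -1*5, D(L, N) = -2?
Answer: -5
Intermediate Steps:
M = 4 (M = 6 - 2 = 4)
l(d, o) = -3 (l(d, o) = 2 - 1*5 = 2 - 5 = -3)
B(k) = 1
W(r) = 4 + r (W(r) = (-2 + 6) + r = 4 + r)
-W(B(l(-4 - 1*1, M))) = -(4 + 1) = -1*5 = -5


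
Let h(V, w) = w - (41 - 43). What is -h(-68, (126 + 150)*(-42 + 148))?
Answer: -29258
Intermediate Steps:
h(V, w) = 2 + w (h(V, w) = w - 1*(-2) = w + 2 = 2 + w)
-h(-68, (126 + 150)*(-42 + 148)) = -(2 + (126 + 150)*(-42 + 148)) = -(2 + 276*106) = -(2 + 29256) = -1*29258 = -29258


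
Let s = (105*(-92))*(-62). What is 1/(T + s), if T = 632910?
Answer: 1/1231830 ≈ 8.1180e-7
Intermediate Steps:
s = 598920 (s = -9660*(-62) = 598920)
1/(T + s) = 1/(632910 + 598920) = 1/1231830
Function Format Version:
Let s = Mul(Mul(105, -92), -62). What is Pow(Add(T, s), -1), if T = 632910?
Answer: Rational(1, 1231830) ≈ 8.1180e-7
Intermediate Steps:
s = 598920 (s = Mul(-9660, -62) = 598920)
Pow(Add(T, s), -1) = Pow(Add(632910, 598920), -1) = Pow(1231830, -1) = Rational(1, 1231830)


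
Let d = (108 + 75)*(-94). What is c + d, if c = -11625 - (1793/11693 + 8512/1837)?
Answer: -56300724224/1952731 ≈ -28832.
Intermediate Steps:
d = -17202 (d = 183*(-94) = -17202)
c = -22709845562/1952731 (c = -11625 - (1793*(1/11693) + 8512*(1/1837)) = -11625 - (163/1063 + 8512/1837) = -11625 - 1*9347687/1952731 = -11625 - 9347687/1952731 = -22709845562/1952731 ≈ -11630.)
c + d = -22709845562/1952731 - 17202 = -56300724224/1952731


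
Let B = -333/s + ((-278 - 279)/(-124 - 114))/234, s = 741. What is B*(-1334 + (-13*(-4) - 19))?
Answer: 604888241/1058148 ≈ 571.65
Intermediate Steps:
B = -464941/1058148 (B = -333/741 + ((-278 - 279)/(-124 - 114))/234 = -333*1/741 - 557/(-238)*(1/234) = -111/247 - 557*(-1/238)*(1/234) = -111/247 + (557/238)*(1/234) = -111/247 + 557/55692 = -464941/1058148 ≈ -0.43939)
B*(-1334 + (-13*(-4) - 19)) = -464941*(-1334 + (-13*(-4) - 19))/1058148 = -464941*(-1334 + (52 - 19))/1058148 = -464941*(-1334 + 33)/1058148 = -464941/1058148*(-1301) = 604888241/1058148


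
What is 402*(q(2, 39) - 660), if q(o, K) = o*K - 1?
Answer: -234366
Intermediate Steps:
q(o, K) = -1 + K*o (q(o, K) = K*o - 1 = -1 + K*o)
402*(q(2, 39) - 660) = 402*((-1 + 39*2) - 660) = 402*((-1 + 78) - 660) = 402*(77 - 660) = 402*(-583) = -234366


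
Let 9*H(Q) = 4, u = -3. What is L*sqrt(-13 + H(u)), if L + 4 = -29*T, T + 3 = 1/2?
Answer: 137*I*sqrt(113)/6 ≈ 242.72*I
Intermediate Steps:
H(Q) = 4/9 (H(Q) = (1/9)*4 = 4/9)
T = -5/2 (T = -3 + 1/2 = -5/2 ≈ -2.5000)
L = 137/2 (L = -4 - 29*(-5/2) = -4 + 145/2 = 137/2 ≈ 68.500)
L*sqrt(-13 + H(u)) = 137*sqrt(-13 + 4/9)/2 = 137*sqrt(-113/9)/2 = 137*(I*sqrt(113)/3)/2 = 137*I*sqrt(113)/6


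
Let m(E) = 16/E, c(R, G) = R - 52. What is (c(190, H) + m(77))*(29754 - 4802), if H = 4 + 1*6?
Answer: 265539184/77 ≈ 3.4486e+6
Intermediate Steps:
H = 10 (H = 4 + 6 = 10)
c(R, G) = -52 + R
(c(190, H) + m(77))*(29754 - 4802) = ((-52 + 190) + 16/77)*(29754 - 4802) = (138 + 16*(1/77))*24952 = (138 + 16/77)*24952 = (10642/77)*24952 = 265539184/77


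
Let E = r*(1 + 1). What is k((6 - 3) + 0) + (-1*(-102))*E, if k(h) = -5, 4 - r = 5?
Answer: -209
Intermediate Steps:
r = -1 (r = 4 - 1*5 = 4 - 5 = -1)
E = -2 (E = -(1 + 1) = -1*2 = -2)
k((6 - 3) + 0) + (-1*(-102))*E = -5 - 1*(-102)*(-2) = -5 + 102*(-2) = -5 - 204 = -209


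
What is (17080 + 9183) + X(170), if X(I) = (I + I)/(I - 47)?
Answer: 3230689/123 ≈ 26266.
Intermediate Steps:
X(I) = 2*I/(-47 + I) (X(I) = (2*I)/(-47 + I) = 2*I/(-47 + I))
(17080 + 9183) + X(170) = (17080 + 9183) + 2*170/(-47 + 170) = 26263 + 2*170/123 = 26263 + 2*170*(1/123) = 26263 + 340/123 = 3230689/123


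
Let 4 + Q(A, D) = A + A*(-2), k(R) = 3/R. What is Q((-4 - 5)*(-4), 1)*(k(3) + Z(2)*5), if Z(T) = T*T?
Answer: -840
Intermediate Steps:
Z(T) = T**2
Q(A, D) = -4 - A (Q(A, D) = -4 + (A + A*(-2)) = -4 + (A - 2*A) = -4 - A)
Q((-4 - 5)*(-4), 1)*(k(3) + Z(2)*5) = (-4 - (-4 - 5)*(-4))*(3/3 + 2**2*5) = (-4 - (-9)*(-4))*(3*(1/3) + 4*5) = (-4 - 1*36)*(1 + 20) = (-4 - 36)*21 = -40*21 = -840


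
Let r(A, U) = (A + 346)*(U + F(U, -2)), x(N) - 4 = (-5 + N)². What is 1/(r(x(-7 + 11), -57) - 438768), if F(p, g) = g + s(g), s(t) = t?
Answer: -1/460179 ≈ -2.1731e-6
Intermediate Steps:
x(N) = 4 + (-5 + N)²
F(p, g) = 2*g (F(p, g) = g + g = 2*g)
r(A, U) = (-4 + U)*(346 + A) (r(A, U) = (A + 346)*(U + 2*(-2)) = (346 + A)*(U - 4) = (346 + A)*(-4 + U) = (-4 + U)*(346 + A))
1/(r(x(-7 + 11), -57) - 438768) = 1/((-1384 - 4*(4 + (-5 + (-7 + 11))²) + 346*(-57) + (4 + (-5 + (-7 + 11))²)*(-57)) - 438768) = 1/((-1384 - 4*(4 + (-5 + 4)²) - 19722 + (4 + (-5 + 4)²)*(-57)) - 438768) = 1/((-1384 - 4*(4 + (-1)²) - 19722 + (4 + (-1)²)*(-57)) - 438768) = 1/((-1384 - 4*(4 + 1) - 19722 + (4 + 1)*(-57)) - 438768) = 1/((-1384 - 4*5 - 19722 + 5*(-57)) - 438768) = 1/((-1384 - 20 - 19722 - 285) - 438768) = 1/(-21411 - 438768) = 1/(-460179) = -1/460179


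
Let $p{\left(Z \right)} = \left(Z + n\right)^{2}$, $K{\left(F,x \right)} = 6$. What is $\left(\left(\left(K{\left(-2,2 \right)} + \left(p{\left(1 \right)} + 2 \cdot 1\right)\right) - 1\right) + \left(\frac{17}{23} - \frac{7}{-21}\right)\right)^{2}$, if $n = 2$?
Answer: $\frac{1387684}{4761} \approx 291.47$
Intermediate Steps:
$p{\left(Z \right)} = \left(2 + Z\right)^{2}$ ($p{\left(Z \right)} = \left(Z + 2\right)^{2} = \left(2 + Z\right)^{2}$)
$\left(\left(\left(K{\left(-2,2 \right)} + \left(p{\left(1 \right)} + 2 \cdot 1\right)\right) - 1\right) + \left(\frac{17}{23} - \frac{7}{-21}\right)\right)^{2} = \left(\left(\left(6 + \left(\left(2 + 1\right)^{2} + 2 \cdot 1\right)\right) - 1\right) + \left(\frac{17}{23} - \frac{7}{-21}\right)\right)^{2} = \left(\left(\left(6 + \left(3^{2} + 2\right)\right) - 1\right) + \left(17 \cdot \frac{1}{23} - - \frac{1}{3}\right)\right)^{2} = \left(\left(\left(6 + \left(9 + 2\right)\right) - 1\right) + \left(\frac{17}{23} + \frac{1}{3}\right)\right)^{2} = \left(\left(\left(6 + 11\right) - 1\right) + \frac{74}{69}\right)^{2} = \left(\left(17 - 1\right) + \frac{74}{69}\right)^{2} = \left(16 + \frac{74}{69}\right)^{2} = \left(\frac{1178}{69}\right)^{2} = \frac{1387684}{4761}$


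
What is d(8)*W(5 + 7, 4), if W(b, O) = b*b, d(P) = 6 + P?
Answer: 2016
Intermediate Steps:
W(b, O) = b**2
d(8)*W(5 + 7, 4) = (6 + 8)*(5 + 7)**2 = 14*12**2 = 14*144 = 2016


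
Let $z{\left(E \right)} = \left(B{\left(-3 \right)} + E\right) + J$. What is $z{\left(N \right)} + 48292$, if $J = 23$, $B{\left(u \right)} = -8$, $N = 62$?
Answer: $48369$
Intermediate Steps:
$z{\left(E \right)} = 15 + E$ ($z{\left(E \right)} = \left(-8 + E\right) + 23 = 15 + E$)
$z{\left(N \right)} + 48292 = \left(15 + 62\right) + 48292 = 77 + 48292 = 48369$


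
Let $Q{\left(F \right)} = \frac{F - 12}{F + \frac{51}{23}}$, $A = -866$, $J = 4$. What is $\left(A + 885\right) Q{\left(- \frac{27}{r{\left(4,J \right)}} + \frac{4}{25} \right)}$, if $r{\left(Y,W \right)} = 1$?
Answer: $\frac{424327}{14158} \approx 29.971$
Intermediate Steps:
$Q{\left(F \right)} = \frac{-12 + F}{\frac{51}{23} + F}$ ($Q{\left(F \right)} = \frac{-12 + F}{F + 51 \cdot \frac{1}{23}} = \frac{-12 + F}{F + \frac{51}{23}} = \frac{-12 + F}{\frac{51}{23} + F}$)
$\left(A + 885\right) Q{\left(- \frac{27}{r{\left(4,J \right)}} + \frac{4}{25} \right)} = \left(-866 + 885\right) \frac{23 \left(-12 + \left(- \frac{27}{1} + \frac{4}{25}\right)\right)}{51 + 23 \left(- \frac{27}{1} + \frac{4}{25}\right)} = 19 \frac{23 \left(-12 + \left(\left(-27\right) 1 + 4 \cdot \frac{1}{25}\right)\right)}{51 + 23 \left(\left(-27\right) 1 + 4 \cdot \frac{1}{25}\right)} = 19 \frac{23 \left(-12 + \left(-27 + \frac{4}{25}\right)\right)}{51 + 23 \left(-27 + \frac{4}{25}\right)} = 19 \frac{23 \left(-12 - \frac{671}{25}\right)}{51 + 23 \left(- \frac{671}{25}\right)} = 19 \cdot 23 \frac{1}{51 - \frac{15433}{25}} \left(- \frac{971}{25}\right) = 19 \cdot 23 \frac{1}{- \frac{14158}{25}} \left(- \frac{971}{25}\right) = 19 \cdot 23 \left(- \frac{25}{14158}\right) \left(- \frac{971}{25}\right) = 19 \cdot \frac{22333}{14158} = \frac{424327}{14158}$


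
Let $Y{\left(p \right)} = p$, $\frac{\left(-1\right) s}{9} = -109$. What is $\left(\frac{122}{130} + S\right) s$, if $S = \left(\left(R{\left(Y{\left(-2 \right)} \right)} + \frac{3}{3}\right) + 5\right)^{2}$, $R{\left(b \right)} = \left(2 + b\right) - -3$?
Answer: $\frac{5224806}{65} \approx 80382.0$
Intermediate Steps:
$s = 981$ ($s = \left(-9\right) \left(-109\right) = 981$)
$R{\left(b \right)} = 5 + b$ ($R{\left(b \right)} = \left(2 + b\right) + 3 = 5 + b$)
$S = 81$ ($S = \left(\left(\left(5 - 2\right) + \frac{3}{3}\right) + 5\right)^{2} = \left(\left(3 + 3 \cdot \frac{1}{3}\right) + 5\right)^{2} = \left(\left(3 + 1\right) + 5\right)^{2} = \left(4 + 5\right)^{2} = 9^{2} = 81$)
$\left(\frac{122}{130} + S\right) s = \left(\frac{122}{130} + 81\right) 981 = \left(122 \cdot \frac{1}{130} + 81\right) 981 = \left(\frac{61}{65} + 81\right) 981 = \frac{5326}{65} \cdot 981 = \frac{5224806}{65}$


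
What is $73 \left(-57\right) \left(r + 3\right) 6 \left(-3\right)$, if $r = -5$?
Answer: $-149796$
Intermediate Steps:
$73 \left(-57\right) \left(r + 3\right) 6 \left(-3\right) = 73 \left(-57\right) \left(-5 + 3\right) 6 \left(-3\right) = - 4161 \left(-2\right) 6 \left(-3\right) = - 4161 \left(\left(-12\right) \left(-3\right)\right) = \left(-4161\right) 36 = -149796$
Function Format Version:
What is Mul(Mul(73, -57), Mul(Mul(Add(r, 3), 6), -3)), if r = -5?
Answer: -149796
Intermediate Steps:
Mul(Mul(73, -57), Mul(Mul(Add(r, 3), 6), -3)) = Mul(Mul(73, -57), Mul(Mul(Add(-5, 3), 6), -3)) = Mul(-4161, Mul(Mul(-2, 6), -3)) = Mul(-4161, Mul(-12, -3)) = Mul(-4161, 36) = -149796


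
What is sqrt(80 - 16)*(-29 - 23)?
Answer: -416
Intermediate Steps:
sqrt(80 - 16)*(-29 - 23) = sqrt(64)*(-52) = 8*(-52) = -416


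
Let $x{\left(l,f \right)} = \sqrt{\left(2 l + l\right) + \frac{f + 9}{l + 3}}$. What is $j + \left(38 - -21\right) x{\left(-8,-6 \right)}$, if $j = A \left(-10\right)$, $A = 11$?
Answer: $-110 + \frac{59 i \sqrt{615}}{5} \approx -110.0 + 292.63 i$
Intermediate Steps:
$x{\left(l,f \right)} = \sqrt{3 l + \frac{9 + f}{3 + l}}$
$j = -110$ ($j = 11 \left(-10\right) = -110$)
$j + \left(38 - -21\right) x{\left(-8,-6 \right)} = -110 + \left(38 - -21\right) \sqrt{\frac{9 - 6 + 3 \left(-8\right) \left(3 - 8\right)}{3 - 8}} = -110 + \left(38 + 21\right) \sqrt{\frac{9 - 6 + 3 \left(-8\right) \left(-5\right)}{-5}} = -110 + 59 \sqrt{- \frac{9 - 6 + 120}{5}} = -110 + 59 \sqrt{\left(- \frac{1}{5}\right) 123} = -110 + 59 \sqrt{- \frac{123}{5}} = -110 + 59 \frac{i \sqrt{615}}{5} = -110 + \frac{59 i \sqrt{615}}{5}$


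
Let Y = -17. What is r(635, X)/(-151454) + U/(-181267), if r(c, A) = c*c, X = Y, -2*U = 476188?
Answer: -37031097399/27453612218 ≈ -1.3489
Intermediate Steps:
U = -238094 (U = -½*476188 = -238094)
X = -17
r(c, A) = c²
r(635, X)/(-151454) + U/(-181267) = 635²/(-151454) - 238094/(-181267) = 403225*(-1/151454) - 238094*(-1/181267) = -403225/151454 + 238094/181267 = -37031097399/27453612218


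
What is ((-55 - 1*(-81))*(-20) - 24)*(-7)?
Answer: 3808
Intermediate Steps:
((-55 - 1*(-81))*(-20) - 24)*(-7) = ((-55 + 81)*(-20) - 24)*(-7) = (26*(-20) - 24)*(-7) = (-520 - 24)*(-7) = -544*(-7) = 3808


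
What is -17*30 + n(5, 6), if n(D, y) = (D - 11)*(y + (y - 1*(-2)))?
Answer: -594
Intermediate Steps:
n(D, y) = (-11 + D)*(2 + 2*y) (n(D, y) = (-11 + D)*(y + (y + 2)) = (-11 + D)*(y + (2 + y)) = (-11 + D)*(2 + 2*y))
-17*30 + n(5, 6) = -17*30 + (-22 - 22*6 + 2*5 + 2*5*6) = -510 + (-22 - 132 + 10 + 60) = -510 - 84 = -594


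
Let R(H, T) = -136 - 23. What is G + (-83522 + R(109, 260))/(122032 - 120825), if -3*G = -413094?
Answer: 166117805/1207 ≈ 1.3763e+5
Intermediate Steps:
R(H, T) = -159
G = 137698 (G = -⅓*(-413094) = 137698)
G + (-83522 + R(109, 260))/(122032 - 120825) = 137698 + (-83522 - 159)/(122032 - 120825) = 137698 - 83681/1207 = 166117805/1207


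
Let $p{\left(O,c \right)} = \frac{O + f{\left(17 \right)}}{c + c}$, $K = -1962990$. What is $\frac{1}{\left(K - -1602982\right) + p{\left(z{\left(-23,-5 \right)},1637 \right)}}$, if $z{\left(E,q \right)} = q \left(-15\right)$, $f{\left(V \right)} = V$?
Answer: $- \frac{1637}{589333050} \approx -2.7777 \cdot 10^{-6}$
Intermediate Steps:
$z{\left(E,q \right)} = - 15 q$
$p{\left(O,c \right)} = \frac{17 + O}{2 c}$ ($p{\left(O,c \right)} = \frac{O + 17}{c + c} = \frac{17 + O}{2 c}$)
$\frac{1}{\left(K - -1602982\right) + p{\left(z{\left(-23,-5 \right)},1637 \right)}} = \frac{1}{\left(-1962990 - -1602982\right) + \frac{17 - -75}{2 \cdot 1637}} = \frac{1}{\left(-1962990 + 1602982\right) + \frac{1}{2} \cdot \frac{1}{1637} \left(17 + 75\right)} = \frac{1}{-360008 + \frac{1}{2} \cdot \frac{1}{1637} \cdot 92} = \frac{1}{-360008 + \frac{46}{1637}} = \frac{1}{- \frac{589333050}{1637}} = - \frac{1637}{589333050}$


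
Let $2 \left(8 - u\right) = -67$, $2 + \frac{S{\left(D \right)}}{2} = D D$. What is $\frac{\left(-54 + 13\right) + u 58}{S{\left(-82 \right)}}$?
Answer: $\frac{1183}{6722} \approx 0.17599$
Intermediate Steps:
$S{\left(D \right)} = -4 + 2 D^{2}$ ($S{\left(D \right)} = -4 + 2 D D = -4 + 2 D^{2}$)
$u = \frac{83}{2}$ ($u = 8 - - \frac{67}{2} = 8 + \frac{67}{2} = \frac{83}{2} \approx 41.5$)
$\frac{\left(-54 + 13\right) + u 58}{S{\left(-82 \right)}} = \frac{\left(-54 + 13\right) + \frac{83}{2} \cdot 58}{-4 + 2 \left(-82\right)^{2}} = \frac{-41 + 2407}{-4 + 2 \cdot 6724} = \frac{2366}{-4 + 13448} = \frac{2366}{13444} = 2366 \cdot \frac{1}{13444} = \frac{1183}{6722}$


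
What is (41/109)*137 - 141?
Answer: -9752/109 ≈ -89.468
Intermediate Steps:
(41/109)*137 - 141 = 5617/109 - 141 = -9752/109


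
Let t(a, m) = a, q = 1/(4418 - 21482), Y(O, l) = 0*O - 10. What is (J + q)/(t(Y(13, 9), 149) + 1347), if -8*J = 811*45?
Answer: -2780137/814806 ≈ -3.4120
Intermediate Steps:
Y(O, l) = -10 (Y(O, l) = 0 - 10 = -10)
q = -1/17064 (q = 1/(-17064) = -1/17064 ≈ -5.8603e-5)
J = -36495/8 (J = -811*45/8 = -⅛*36495 = -36495/8 ≈ -4561.9)
(J + q)/(t(Y(13, 9), 149) + 1347) = (-36495/8 - 1/17064)/(-10 + 1347) = -19460959/4266/1337 = -19460959/4266*1/1337 = -2780137/814806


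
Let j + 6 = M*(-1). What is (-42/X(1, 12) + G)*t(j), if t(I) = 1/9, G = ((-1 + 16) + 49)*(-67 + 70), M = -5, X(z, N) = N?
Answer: 377/18 ≈ 20.944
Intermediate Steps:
j = -1 (j = -6 - 5*(-1) = -6 + 5 = -1)
G = 192 (G = (15 + 49)*3 = 64*3 = 192)
t(I) = ⅑
(-42/X(1, 12) + G)*t(j) = (-42/12 + 192)*(⅑) = (-42*1/12 + 192)*(⅑) = (-7/2 + 192)*(⅑) = (377/2)*(⅑) = 377/18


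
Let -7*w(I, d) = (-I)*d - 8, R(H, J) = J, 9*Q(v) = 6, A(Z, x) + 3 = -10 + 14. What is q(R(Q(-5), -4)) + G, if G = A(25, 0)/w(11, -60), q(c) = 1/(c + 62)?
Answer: 123/18908 ≈ 0.0065052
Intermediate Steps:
A(Z, x) = 1 (A(Z, x) = -3 + (-10 + 14) = -3 + 4 = 1)
Q(v) = ⅔ (Q(v) = (⅑)*6 = ⅔)
w(I, d) = 8/7 + I*d/7 (w(I, d) = -((-I)*d - 8)/7 = -(-I*d - 8)/7 = -(-8 - I*d)/7 = 8/7 + I*d/7)
q(c) = 1/(62 + c)
G = -7/652 (G = 1/(8/7 + (⅐)*11*(-60)) = 1/(8/7 - 660/7) = 1/(-652/7) = 1*(-7/652) = -7/652 ≈ -0.010736)
q(R(Q(-5), -4)) + G = 1/(62 - 4) - 7/652 = 1/58 - 7/652 = 123/18908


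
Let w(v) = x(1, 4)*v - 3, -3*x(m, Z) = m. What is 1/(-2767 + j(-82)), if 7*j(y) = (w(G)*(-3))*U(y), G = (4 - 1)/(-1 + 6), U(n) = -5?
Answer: -7/19417 ≈ -0.00036051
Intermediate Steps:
x(m, Z) = -m/3
G = ⅗ (G = 3/5 = 3*(⅕) = ⅗ ≈ 0.60000)
w(v) = -3 - v/3 (w(v) = (-⅓*1)*v - 3 = -v/3 - 3 = -3 - v/3)
j(y) = -48/7 (j(y) = (((-3 - ⅓*⅗)*(-3))*(-5))/7 = (((-3 - ⅕)*(-3))*(-5))/7 = (-16/5*(-3)*(-5))/7 = ((48/5)*(-5))/7 = (⅐)*(-48) = -48/7)
1/(-2767 + j(-82)) = 1/(-2767 - 48/7) = 1/(-19417/7) = -7/19417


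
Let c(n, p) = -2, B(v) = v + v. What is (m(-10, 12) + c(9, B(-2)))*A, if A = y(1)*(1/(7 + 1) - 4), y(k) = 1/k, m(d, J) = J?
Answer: -155/4 ≈ -38.750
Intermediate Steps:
B(v) = 2*v
A = -31/8 (A = (1/(7 + 1) - 4)/1 = 1*(1/8 - 4) = 1*(⅛ - 4) = 1*(-31/8) = -31/8 ≈ -3.8750)
(m(-10, 12) + c(9, B(-2)))*A = (12 - 2)*(-31/8) = 10*(-31/8) = -155/4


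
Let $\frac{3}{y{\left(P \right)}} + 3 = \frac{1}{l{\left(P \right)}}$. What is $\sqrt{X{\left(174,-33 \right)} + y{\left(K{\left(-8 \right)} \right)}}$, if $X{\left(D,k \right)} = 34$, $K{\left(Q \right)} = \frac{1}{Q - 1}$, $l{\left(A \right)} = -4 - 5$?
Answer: $\frac{5 \sqrt{259}}{14} \approx 5.7477$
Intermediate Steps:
$l{\left(A \right)} = -9$ ($l{\left(A \right)} = -4 - 5 = -9$)
$K{\left(Q \right)} = \frac{1}{-1 + Q}$
$y{\left(P \right)} = - \frac{27}{28}$ ($y{\left(P \right)} = \frac{3}{-3 + \frac{1}{-9}} = \frac{3}{-3 - \frac{1}{9}} = \frac{3}{- \frac{28}{9}} = 3 \left(- \frac{9}{28}\right) = - \frac{27}{28}$)
$\sqrt{X{\left(174,-33 \right)} + y{\left(K{\left(-8 \right)} \right)}} = \sqrt{34 - \frac{27}{28}} = \sqrt{\frac{925}{28}} = \frac{5 \sqrt{259}}{14}$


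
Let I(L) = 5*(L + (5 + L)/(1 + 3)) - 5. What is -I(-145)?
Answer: 905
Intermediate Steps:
I(L) = 5/4 + 25*L/4 (I(L) = 5*(L + (5 + L)/4) - 5 = 5*(L + (5 + L)*(¼)) - 5 = 5*(L + (5/4 + L/4)) - 5 = 5*(5/4 + 5*L/4) - 5 = (25/4 + 25*L/4) - 5 = 5/4 + 25*L/4)
-I(-145) = -(5/4 + (25/4)*(-145)) = -(5/4 - 3625/4) = -1*(-905) = 905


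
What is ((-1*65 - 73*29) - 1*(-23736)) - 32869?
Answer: -11315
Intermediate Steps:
((-1*65 - 73*29) - 1*(-23736)) - 32869 = ((-65 - 2117) + 23736) - 32869 = (-2182 + 23736) - 32869 = 21554 - 32869 = -11315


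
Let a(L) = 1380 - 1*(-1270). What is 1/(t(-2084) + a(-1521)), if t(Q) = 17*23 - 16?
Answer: 1/3025 ≈ 0.00033058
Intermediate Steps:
a(L) = 2650 (a(L) = 1380 + 1270 = 2650)
t(Q) = 375 (t(Q) = 391 - 16 = 375)
1/(t(-2084) + a(-1521)) = 1/(375 + 2650) = 1/3025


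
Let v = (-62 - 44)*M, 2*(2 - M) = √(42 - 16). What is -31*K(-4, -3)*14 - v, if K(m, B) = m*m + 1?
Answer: -7166 - 53*√26 ≈ -7436.3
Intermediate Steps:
M = 2 - √26/2 (M = 2 - √(42 - 16)/2 = 2 - √26/2 ≈ -0.54951)
K(m, B) = 1 + m² (K(m, B) = m² + 1 = 1 + m²)
v = -212 + 53*√26 (v = (-62 - 44)*(2 - √26/2) = -106*(2 - √26/2) = -212 + 53*√26 ≈ 58.248)
-31*K(-4, -3)*14 - v = -31*(1 + (-4)²)*14 - (-212 + 53*√26) = -31*(1 + 16)*14 + (212 - 53*√26) = -31*17*14 + (212 - 53*√26) = -527*14 + (212 - 53*√26) = -7378 + (212 - 53*√26) = -7166 - 53*√26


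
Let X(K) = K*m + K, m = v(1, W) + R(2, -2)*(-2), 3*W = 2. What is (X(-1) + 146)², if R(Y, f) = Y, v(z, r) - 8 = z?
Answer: 19600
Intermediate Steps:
W = ⅔ (W = (⅓)*2 = ⅔ ≈ 0.66667)
v(z, r) = 8 + z
m = 5 (m = (8 + 1) + 2*(-2) = 9 - 4 = 5)
X(K) = 6*K (X(K) = K*5 + K = 5*K + K = 6*K)
(X(-1) + 146)² = (6*(-1) + 146)² = (-6 + 146)² = 140² = 19600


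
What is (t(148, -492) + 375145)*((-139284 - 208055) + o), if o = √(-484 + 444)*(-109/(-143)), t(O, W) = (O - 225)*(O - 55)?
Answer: -127815194576 + 80220512*I*√10/143 ≈ -1.2782e+11 + 1.774e+6*I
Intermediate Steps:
t(O, W) = (-225 + O)*(-55 + O)
o = 218*I*√10/143 (o = √(-40)*(-109*(-1/143)) = (2*I*√10)*(109/143) = 218*I*√10/143 ≈ 4.8208*I)
(t(148, -492) + 375145)*((-139284 - 208055) + o) = ((12375 + 148² - 280*148) + 375145)*((-139284 - 208055) + 218*I*√10/143) = ((12375 + 21904 - 41440) + 375145)*(-347339 + 218*I*√10/143) = (-7161 + 375145)*(-347339 + 218*I*√10/143) = 367984*(-347339 + 218*I*√10/143) = -127815194576 + 80220512*I*√10/143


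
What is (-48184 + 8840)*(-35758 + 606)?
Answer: 1383020288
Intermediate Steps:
(-48184 + 8840)*(-35758 + 606) = -39344*(-35152) = 1383020288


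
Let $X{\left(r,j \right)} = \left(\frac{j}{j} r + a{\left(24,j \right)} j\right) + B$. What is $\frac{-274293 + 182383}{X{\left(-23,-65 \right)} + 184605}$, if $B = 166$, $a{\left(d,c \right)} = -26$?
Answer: $- \frac{6565}{13317} \approx -0.49298$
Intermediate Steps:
$X{\left(r,j \right)} = 166 + r - 26 j$ ($X{\left(r,j \right)} = \left(\frac{j}{j} r - 26 j\right) + 166 = \left(1 r - 26 j\right) + 166 = \left(r - 26 j\right) + 166 = 166 + r - 26 j$)
$\frac{-274293 + 182383}{X{\left(-23,-65 \right)} + 184605} = \frac{-274293 + 182383}{\left(166 - 23 - -1690\right) + 184605} = - \frac{91910}{\left(166 - 23 + 1690\right) + 184605} = - \frac{91910}{1833 + 184605} = - \frac{91910}{186438} = \left(-91910\right) \frac{1}{186438} = - \frac{6565}{13317}$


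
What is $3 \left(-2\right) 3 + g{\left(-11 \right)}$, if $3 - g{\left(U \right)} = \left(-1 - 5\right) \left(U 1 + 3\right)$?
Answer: $-63$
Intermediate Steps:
$g{\left(U \right)} = 21 + 6 U$ ($g{\left(U \right)} = 3 - \left(-1 - 5\right) \left(U 1 + 3\right) = 3 - - 6 \left(U + 3\right) = 3 - - 6 \left(3 + U\right) = 3 - \left(-18 - 6 U\right) = 3 + \left(18 + 6 U\right) = 21 + 6 U$)
$3 \left(-2\right) 3 + g{\left(-11 \right)} = 3 \left(-2\right) 3 + \left(21 + 6 \left(-11\right)\right) = \left(-6\right) 3 + \left(21 - 66\right) = -18 - 45 = -63$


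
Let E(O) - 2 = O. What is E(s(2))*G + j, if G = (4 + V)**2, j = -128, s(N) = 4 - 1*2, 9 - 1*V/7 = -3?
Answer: 30848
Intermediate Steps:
V = 84 (V = 63 - 7*(-3) = 63 + 21 = 84)
s(N) = 2 (s(N) = 4 - 2 = 2)
E(O) = 2 + O
G = 7744 (G = (4 + 84)**2 = 88**2 = 7744)
E(s(2))*G + j = (2 + 2)*7744 - 128 = 4*7744 - 128 = 30976 - 128 = 30848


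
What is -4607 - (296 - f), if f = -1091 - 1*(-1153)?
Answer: -4841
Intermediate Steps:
f = 62 (f = -1091 + 1153 = 62)
-4607 - (296 - f) = -4607 - (296 - 1*62) = -4607 - (296 - 62) = -4607 - 1*234 = -4607 - 234 = -4841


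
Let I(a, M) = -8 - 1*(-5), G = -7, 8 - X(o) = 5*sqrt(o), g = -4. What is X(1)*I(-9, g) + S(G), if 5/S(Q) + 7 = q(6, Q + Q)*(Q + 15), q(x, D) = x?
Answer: -364/41 ≈ -8.8781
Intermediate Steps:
X(o) = 8 - 5*sqrt(o)
I(a, M) = -3 (I(a, M) = -8 + 5 = -3)
S(Q) = 5/(83 + 6*Q) (S(Q) = 5/(-7 + 6*(Q + 15)) = 5/(-7 + 6*(15 + Q)) = 5/(-7 + (90 + 6*Q)) = 5/(83 + 6*Q))
X(1)*I(-9, g) + S(G) = (8 - 5*sqrt(1))*(-3) + 5/(83 + 6*(-7)) = (8 - 5*1)*(-3) + 5/(83 - 42) = (8 - 5)*(-3) + 5/41 = 3*(-3) + 5*(1/41) = -9 + 5/41 = -364/41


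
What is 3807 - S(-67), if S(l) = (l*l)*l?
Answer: 304570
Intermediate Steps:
S(l) = l³ (S(l) = l²*l = l³)
3807 - S(-67) = 3807 - 1*(-67)³ = 3807 - 1*(-300763) = 3807 + 300763 = 304570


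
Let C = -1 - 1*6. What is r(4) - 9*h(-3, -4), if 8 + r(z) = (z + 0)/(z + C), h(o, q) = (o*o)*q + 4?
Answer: 836/3 ≈ 278.67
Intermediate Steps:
C = -7 (C = -1 - 6 = -7)
h(o, q) = 4 + q*o**2 (h(o, q) = o**2*q + 4 = q*o**2 + 4 = 4 + q*o**2)
r(z) = -8 + z/(-7 + z) (r(z) = -8 + (z + 0)/(z - 7) = -8 + z/(-7 + z))
r(4) - 9*h(-3, -4) = 7*(8 - 1*4)/(-7 + 4) - 9*(4 - 4*(-3)**2) = 7*(8 - 4)/(-3) - 9*(4 - 4*9) = 7*(-1/3)*4 - 9*(4 - 36) = -28/3 - 9*(-32) = -28/3 + 288 = 836/3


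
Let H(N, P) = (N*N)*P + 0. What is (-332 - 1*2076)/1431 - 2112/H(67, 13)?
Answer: -143545928/83508867 ≈ -1.7189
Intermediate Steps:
H(N, P) = P*N² (H(N, P) = N²*P + 0 = P*N² + 0 = P*N²)
(-332 - 1*2076)/1431 - 2112/H(67, 13) = (-332 - 1*2076)/1431 - 2112/(13*67²) = (-332 - 2076)*(1/1431) - 2112/(13*4489) = -2408*1/1431 - 2112/58357 = -2408/1431 - 2112*1/58357 = -2408/1431 - 2112/58357 = -143545928/83508867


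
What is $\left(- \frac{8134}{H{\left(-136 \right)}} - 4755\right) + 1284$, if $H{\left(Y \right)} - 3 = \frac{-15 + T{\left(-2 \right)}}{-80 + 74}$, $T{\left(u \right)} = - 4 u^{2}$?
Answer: $-4467$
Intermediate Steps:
$H{\left(Y \right)} = \frac{49}{6}$ ($H{\left(Y \right)} = 3 + \frac{-15 - 4 \left(-2\right)^{2}}{-80 + 74} = 3 + \frac{-15 - 16}{-6} = 3 + \left(-15 - 16\right) \left(- \frac{1}{6}\right) = 3 - - \frac{31}{6} = 3 + \frac{31}{6} = \frac{49}{6}$)
$\left(- \frac{8134}{H{\left(-136 \right)}} - 4755\right) + 1284 = \left(- \frac{8134}{\frac{49}{6}} - 4755\right) + 1284 = \left(\left(-8134\right) \frac{6}{49} - 4755\right) + 1284 = \left(-996 - 4755\right) + 1284 = -5751 + 1284 = -4467$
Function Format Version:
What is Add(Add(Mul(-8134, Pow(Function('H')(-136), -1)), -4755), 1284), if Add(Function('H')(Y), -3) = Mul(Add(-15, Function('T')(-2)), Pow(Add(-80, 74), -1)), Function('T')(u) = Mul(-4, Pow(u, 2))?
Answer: -4467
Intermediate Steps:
Function('H')(Y) = Rational(49, 6) (Function('H')(Y) = Add(3, Mul(Add(-15, Mul(-4, Pow(-2, 2))), Pow(Add(-80, 74), -1))) = Add(3, Mul(Add(-15, Mul(-4, 4)), Pow(-6, -1))) = Add(3, Mul(Add(-15, -16), Rational(-1, 6))) = Add(3, Mul(-31, Rational(-1, 6))) = Add(3, Rational(31, 6)) = Rational(49, 6))
Add(Add(Mul(-8134, Pow(Function('H')(-136), -1)), -4755), 1284) = Add(Add(Mul(-8134, Pow(Rational(49, 6), -1)), -4755), 1284) = Add(Add(Mul(-8134, Rational(6, 49)), -4755), 1284) = Add(Add(-996, -4755), 1284) = Add(-5751, 1284) = -4467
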